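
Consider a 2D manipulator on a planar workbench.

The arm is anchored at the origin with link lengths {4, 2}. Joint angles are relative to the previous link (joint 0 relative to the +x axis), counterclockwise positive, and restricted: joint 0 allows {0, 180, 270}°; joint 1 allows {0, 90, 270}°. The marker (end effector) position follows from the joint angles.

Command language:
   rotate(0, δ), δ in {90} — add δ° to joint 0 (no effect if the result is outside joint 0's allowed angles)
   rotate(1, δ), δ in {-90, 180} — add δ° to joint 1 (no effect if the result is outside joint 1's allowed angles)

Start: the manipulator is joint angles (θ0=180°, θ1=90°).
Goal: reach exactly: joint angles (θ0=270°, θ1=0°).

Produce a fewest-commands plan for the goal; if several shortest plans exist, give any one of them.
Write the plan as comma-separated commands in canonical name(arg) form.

start: joint angles (θ0=180°, θ1=90°)
step 1 (rotate(1, -90)): joint angles (θ0=180°, θ1=0°)
step 2 (rotate(0, 90)): joint angles (θ0=270°, θ1=0°)
no 1-step plan works, so 2 is optimal.

rotate(1, -90), rotate(0, 90)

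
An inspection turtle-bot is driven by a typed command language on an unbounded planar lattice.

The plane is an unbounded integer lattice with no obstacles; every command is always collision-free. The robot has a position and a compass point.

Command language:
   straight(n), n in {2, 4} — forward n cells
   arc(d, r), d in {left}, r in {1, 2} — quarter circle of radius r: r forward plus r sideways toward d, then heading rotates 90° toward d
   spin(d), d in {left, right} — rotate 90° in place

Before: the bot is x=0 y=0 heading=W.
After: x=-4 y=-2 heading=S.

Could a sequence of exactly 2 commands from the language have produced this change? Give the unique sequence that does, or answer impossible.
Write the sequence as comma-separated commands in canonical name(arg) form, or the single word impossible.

key: running arc(left, 2) before straight(2) would end elsewhere — order is forced
begin: x=0 y=0 heading=W
t=1 straight(2) ⇒ x=-2 y=0 heading=W
t=2 arc(left, 2) ⇒ x=-4 y=-2 heading=S
all 36 alternatives checked — unique.

straight(2), arc(left, 2)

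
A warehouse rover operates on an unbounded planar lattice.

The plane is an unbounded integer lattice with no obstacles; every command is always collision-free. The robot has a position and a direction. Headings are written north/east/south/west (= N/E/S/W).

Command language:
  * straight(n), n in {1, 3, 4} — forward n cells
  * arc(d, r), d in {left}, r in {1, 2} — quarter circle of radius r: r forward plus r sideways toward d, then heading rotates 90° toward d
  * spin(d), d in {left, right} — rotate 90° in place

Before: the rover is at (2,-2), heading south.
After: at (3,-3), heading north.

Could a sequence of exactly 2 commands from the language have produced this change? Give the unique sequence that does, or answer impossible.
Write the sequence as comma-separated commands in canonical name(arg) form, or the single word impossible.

arc(left, 1), spin(left)

key: position moved to (3,-3) AND the heading swung to N — translation plus rotation needed
from: at (2,-2), heading south
[1] after arc(left, 1): at (3,-3), heading east
[2] after spin(left): at (3,-3), heading north
uniquely the one of 49 2-step routes that fits.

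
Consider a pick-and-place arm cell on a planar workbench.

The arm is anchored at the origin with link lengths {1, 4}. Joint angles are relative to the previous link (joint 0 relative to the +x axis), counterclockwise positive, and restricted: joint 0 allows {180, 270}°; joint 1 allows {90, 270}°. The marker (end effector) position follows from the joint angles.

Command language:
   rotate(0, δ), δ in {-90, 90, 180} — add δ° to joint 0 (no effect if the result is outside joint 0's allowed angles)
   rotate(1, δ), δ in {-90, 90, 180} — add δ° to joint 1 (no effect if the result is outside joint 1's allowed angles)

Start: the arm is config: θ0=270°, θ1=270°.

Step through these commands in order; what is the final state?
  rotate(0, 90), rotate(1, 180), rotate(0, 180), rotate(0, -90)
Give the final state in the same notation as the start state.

config: θ0=180°, θ1=90°

initial: config: θ0=270°, θ1=270°
step 1 (rotate(0, 90)): config: θ0=270°, θ1=270°
step 2 (rotate(1, 180)): config: θ0=270°, θ1=90°
step 3 (rotate(0, 180)): config: θ0=270°, θ1=90°
step 4 (rotate(0, -90)): config: θ0=180°, θ1=90°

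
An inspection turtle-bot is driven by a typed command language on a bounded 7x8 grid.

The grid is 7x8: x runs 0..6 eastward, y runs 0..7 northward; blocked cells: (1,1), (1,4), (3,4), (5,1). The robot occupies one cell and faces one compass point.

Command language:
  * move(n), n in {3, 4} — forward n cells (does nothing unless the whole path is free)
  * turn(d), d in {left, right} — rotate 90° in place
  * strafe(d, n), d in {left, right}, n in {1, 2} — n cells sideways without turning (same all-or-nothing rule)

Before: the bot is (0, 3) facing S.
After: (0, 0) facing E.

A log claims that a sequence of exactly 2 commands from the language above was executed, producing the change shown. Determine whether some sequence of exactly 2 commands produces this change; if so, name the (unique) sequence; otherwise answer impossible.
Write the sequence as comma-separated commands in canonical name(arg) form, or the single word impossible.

move(3), turn(left)

key: order matters: swapping move(3) and turn(left) lands elsewhere
begin: (0, 3) facing S
1. move(3) → (0, 0) facing S
2. turn(left) → (0, 0) facing E
no other 2-command option fits: unique.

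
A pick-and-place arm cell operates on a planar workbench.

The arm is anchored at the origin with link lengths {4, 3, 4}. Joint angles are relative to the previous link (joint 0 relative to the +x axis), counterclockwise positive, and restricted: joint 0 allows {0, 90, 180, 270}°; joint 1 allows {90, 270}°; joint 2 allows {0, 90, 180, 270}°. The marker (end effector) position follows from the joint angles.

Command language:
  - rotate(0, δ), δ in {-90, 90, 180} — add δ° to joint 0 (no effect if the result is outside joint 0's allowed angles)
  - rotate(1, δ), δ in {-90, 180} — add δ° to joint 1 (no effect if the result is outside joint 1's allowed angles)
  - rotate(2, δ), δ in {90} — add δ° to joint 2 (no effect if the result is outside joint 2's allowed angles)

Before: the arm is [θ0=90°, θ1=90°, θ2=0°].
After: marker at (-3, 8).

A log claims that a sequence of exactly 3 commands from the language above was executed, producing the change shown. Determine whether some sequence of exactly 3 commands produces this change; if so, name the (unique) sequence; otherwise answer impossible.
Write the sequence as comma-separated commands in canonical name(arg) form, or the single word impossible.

rotate(2, 90), rotate(2, 90), rotate(2, 90)

from: [θ0=90°, θ1=90°, θ2=0°]
1. rotate(2, 90) → [θ0=90°, θ1=90°, θ2=90°]
2. rotate(2, 90) → [θ0=90°, θ1=90°, θ2=180°]
3. rotate(2, 90) → [θ0=90°, θ1=90°, θ2=270°]
no other 3-command option fits: unique.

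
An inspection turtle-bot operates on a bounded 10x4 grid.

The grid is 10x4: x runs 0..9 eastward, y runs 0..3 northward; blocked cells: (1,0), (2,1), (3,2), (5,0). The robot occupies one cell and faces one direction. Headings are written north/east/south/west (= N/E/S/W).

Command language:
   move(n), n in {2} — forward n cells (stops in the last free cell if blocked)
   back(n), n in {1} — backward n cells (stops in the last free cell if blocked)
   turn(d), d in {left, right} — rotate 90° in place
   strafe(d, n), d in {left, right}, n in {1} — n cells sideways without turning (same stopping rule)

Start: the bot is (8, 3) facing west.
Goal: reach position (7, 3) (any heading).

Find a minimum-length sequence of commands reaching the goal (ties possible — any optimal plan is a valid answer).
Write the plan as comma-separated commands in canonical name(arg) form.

start: (8, 3) facing west
step 1 (turn(right)): (8, 3) facing north
step 2 (strafe(left, 1)): (7, 3) facing north
minimal: 2 command(s), checked below 2.

turn(right), strafe(left, 1)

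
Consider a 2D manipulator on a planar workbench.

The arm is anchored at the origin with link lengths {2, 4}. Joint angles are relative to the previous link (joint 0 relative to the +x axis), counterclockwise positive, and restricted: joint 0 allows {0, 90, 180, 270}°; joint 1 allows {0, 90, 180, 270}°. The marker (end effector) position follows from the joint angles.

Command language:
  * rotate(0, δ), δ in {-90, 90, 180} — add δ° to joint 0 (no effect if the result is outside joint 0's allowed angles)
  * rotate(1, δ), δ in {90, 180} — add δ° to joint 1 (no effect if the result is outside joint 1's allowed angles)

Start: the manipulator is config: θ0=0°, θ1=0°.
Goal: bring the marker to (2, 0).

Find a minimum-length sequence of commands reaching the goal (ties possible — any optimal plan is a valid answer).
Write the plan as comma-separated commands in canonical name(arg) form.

initial: config: θ0=0°, θ1=0°
[1] after rotate(0, 180): config: θ0=180°, θ1=0°
[2] after rotate(1, 180): config: θ0=180°, θ1=180°
no 1-step plan works, so 2 is optimal.

rotate(0, 180), rotate(1, 180)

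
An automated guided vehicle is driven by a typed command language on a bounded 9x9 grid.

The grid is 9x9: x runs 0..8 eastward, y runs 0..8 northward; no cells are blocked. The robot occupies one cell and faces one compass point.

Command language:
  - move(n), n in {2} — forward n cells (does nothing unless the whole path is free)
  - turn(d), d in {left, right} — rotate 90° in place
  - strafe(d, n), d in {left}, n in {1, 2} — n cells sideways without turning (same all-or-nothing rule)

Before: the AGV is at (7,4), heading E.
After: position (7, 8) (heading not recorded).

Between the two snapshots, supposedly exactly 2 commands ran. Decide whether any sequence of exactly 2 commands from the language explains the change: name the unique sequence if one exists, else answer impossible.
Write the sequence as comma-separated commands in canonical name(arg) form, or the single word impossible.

from: at (7,4), heading E
step 1 (strafe(left, 2)): at (7,6), heading E
step 2 (strafe(left, 2)): at (7,8), heading E
no other 2-command option fits: unique.

strafe(left, 2), strafe(left, 2)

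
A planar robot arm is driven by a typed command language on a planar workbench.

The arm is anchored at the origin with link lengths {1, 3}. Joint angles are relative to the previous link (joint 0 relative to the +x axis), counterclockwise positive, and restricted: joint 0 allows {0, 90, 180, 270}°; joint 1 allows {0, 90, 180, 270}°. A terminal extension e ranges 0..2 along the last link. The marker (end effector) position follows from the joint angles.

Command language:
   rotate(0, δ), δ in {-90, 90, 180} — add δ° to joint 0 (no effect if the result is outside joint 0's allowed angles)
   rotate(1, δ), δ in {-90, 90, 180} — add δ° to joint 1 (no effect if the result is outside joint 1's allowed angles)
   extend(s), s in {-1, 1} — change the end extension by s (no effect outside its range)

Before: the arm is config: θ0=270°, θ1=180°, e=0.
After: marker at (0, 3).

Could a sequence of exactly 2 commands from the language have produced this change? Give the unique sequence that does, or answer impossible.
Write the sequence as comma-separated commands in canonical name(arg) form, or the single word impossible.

key: running extend(1) before extend(-1) would end elsewhere — order is forced
initial: config: θ0=270°, θ1=180°, e=0
step 1 (extend(-1)): config: θ0=270°, θ1=180°, e=0
step 2 (extend(1)): config: θ0=270°, θ1=180°, e=1
uniquely the one of 64 2-step routes that fits.

extend(-1), extend(1)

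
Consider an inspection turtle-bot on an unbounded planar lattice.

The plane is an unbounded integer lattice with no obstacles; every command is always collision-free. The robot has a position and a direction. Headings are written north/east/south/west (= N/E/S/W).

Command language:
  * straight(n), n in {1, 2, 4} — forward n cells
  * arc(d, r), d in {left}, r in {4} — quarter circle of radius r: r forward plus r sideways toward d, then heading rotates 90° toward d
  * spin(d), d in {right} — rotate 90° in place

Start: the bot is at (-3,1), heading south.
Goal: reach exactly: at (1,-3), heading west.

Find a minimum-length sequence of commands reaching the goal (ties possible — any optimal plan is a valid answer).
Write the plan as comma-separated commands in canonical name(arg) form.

arc(left, 4), spin(right), spin(right)

t0: at (-3,1), heading south
1. arc(left, 4) → at (1,-3), heading east
2. spin(right) → at (1,-3), heading south
3. spin(right) → at (1,-3), heading west
shorter routes all fall short; 3 is best.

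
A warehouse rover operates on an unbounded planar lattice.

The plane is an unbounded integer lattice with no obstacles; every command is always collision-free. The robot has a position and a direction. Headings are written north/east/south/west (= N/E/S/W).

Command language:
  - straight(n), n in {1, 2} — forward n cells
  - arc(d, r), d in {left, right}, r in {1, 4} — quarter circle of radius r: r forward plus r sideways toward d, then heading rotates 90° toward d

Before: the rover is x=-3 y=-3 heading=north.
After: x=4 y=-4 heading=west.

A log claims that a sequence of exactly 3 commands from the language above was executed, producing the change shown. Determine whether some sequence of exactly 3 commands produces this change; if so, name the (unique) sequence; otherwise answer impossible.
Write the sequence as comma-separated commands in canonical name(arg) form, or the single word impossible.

key: order matters: swapping arc(right, 4) and arc(right, 1) lands elsewhere
start: x=-3 y=-3 heading=north
1. arc(right, 4) → x=1 y=1 heading=east
2. arc(right, 4) → x=5 y=-3 heading=south
3. arc(right, 1) → x=4 y=-4 heading=west
no rival 3-sequence matches.

arc(right, 4), arc(right, 4), arc(right, 1)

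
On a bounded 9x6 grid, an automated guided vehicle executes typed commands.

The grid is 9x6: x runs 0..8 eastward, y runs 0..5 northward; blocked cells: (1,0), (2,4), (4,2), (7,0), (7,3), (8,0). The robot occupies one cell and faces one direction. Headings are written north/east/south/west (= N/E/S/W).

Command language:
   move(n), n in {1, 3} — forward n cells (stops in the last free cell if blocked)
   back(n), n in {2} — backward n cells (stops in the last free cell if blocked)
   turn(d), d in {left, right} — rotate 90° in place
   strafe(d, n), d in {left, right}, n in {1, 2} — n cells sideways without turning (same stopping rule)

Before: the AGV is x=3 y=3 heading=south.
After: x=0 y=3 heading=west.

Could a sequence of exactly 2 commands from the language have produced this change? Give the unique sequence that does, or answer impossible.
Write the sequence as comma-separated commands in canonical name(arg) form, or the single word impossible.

key: cell and facing (now W) both changed — the 2 commands mix motion and turning
initial: x=3 y=3 heading=south
[1] after turn(right): x=3 y=3 heading=west
[2] after move(3): x=0 y=3 heading=west
no other 2-command option fits: unique.

turn(right), move(3)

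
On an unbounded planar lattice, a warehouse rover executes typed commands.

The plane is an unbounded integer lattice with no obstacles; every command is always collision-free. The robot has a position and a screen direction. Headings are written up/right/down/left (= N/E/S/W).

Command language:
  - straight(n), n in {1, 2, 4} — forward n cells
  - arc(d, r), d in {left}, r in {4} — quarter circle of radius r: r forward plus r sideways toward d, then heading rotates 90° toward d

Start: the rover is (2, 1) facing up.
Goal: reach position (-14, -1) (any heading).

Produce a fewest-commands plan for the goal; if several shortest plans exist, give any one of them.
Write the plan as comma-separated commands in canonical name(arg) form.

t0: (2, 1) facing up
[1] after arc(left, 4): (-2, 5) facing left
[2] after straight(4): (-6, 5) facing left
[3] after straight(4): (-10, 5) facing left
[4] after arc(left, 4): (-14, 1) facing down
[5] after straight(2): (-14, -1) facing down
minimal: 5 command(s), checked below 5.

arc(left, 4), straight(4), straight(4), arc(left, 4), straight(2)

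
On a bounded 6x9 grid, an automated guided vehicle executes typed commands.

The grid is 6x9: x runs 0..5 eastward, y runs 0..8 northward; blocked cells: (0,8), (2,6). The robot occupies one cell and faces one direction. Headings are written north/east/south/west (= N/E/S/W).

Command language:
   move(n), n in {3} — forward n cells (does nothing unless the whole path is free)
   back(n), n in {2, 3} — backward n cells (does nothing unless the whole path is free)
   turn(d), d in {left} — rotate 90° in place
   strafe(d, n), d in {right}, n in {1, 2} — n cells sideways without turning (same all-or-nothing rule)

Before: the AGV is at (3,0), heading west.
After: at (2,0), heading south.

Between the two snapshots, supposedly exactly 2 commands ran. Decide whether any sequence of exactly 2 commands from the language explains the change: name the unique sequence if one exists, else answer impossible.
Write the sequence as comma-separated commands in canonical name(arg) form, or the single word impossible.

key: position moved to (2,0) AND the heading swung to S — translation plus rotation needed
start: at (3,0), heading west
[1] after turn(left): at (3,0), heading south
[2] after strafe(right, 1): at (2,0), heading south
no rival 2-sequence matches.

turn(left), strafe(right, 1)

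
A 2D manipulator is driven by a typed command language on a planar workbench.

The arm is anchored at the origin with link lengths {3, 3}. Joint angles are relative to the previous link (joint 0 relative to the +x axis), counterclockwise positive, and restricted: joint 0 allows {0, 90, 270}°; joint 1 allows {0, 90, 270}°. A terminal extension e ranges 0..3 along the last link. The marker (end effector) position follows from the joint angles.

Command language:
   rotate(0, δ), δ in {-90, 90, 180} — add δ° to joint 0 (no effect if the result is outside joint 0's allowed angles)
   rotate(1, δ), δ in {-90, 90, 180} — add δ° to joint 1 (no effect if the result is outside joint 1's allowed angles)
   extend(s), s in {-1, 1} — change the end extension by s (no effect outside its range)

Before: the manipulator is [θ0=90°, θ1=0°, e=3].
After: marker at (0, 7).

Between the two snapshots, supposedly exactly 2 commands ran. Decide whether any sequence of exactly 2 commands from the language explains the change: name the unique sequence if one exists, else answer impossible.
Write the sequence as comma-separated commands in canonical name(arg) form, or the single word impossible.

from: [θ0=90°, θ1=0°, e=3]
step 1 (extend(-1)): [θ0=90°, θ1=0°, e=2]
step 2 (extend(-1)): [θ0=90°, θ1=0°, e=1]
no rival 2-sequence matches.

extend(-1), extend(-1)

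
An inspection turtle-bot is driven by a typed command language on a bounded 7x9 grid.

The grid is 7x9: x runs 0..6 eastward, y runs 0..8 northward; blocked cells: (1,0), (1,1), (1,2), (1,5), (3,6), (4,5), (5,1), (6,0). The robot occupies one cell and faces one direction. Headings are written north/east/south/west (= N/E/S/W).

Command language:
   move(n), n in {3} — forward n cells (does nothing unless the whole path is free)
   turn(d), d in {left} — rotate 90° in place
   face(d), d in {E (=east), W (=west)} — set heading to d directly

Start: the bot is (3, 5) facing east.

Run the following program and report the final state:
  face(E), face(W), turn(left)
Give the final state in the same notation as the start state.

(3, 5) facing south

start: (3, 5) facing east
[1] after face(E): (3, 5) facing east
[2] after face(W): (3, 5) facing west
[3] after turn(left): (3, 5) facing south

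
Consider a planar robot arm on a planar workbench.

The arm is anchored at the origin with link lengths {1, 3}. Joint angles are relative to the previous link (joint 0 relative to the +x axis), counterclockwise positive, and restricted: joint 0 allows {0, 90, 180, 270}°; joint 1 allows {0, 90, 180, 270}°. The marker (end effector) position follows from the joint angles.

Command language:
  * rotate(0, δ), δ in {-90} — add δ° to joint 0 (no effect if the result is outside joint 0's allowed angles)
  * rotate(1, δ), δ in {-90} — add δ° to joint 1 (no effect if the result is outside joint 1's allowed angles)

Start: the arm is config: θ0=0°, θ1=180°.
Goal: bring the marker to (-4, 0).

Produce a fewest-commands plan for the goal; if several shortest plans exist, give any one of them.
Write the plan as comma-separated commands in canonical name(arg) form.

rotate(0, -90), rotate(0, -90), rotate(1, -90), rotate(1, -90)

start: config: θ0=0°, θ1=180°
t=1 rotate(0, -90) ⇒ config: θ0=270°, θ1=180°
t=2 rotate(0, -90) ⇒ config: θ0=180°, θ1=180°
t=3 rotate(1, -90) ⇒ config: θ0=180°, θ1=90°
t=4 rotate(1, -90) ⇒ config: θ0=180°, θ1=0°
shorter routes all fall short; 4 is best.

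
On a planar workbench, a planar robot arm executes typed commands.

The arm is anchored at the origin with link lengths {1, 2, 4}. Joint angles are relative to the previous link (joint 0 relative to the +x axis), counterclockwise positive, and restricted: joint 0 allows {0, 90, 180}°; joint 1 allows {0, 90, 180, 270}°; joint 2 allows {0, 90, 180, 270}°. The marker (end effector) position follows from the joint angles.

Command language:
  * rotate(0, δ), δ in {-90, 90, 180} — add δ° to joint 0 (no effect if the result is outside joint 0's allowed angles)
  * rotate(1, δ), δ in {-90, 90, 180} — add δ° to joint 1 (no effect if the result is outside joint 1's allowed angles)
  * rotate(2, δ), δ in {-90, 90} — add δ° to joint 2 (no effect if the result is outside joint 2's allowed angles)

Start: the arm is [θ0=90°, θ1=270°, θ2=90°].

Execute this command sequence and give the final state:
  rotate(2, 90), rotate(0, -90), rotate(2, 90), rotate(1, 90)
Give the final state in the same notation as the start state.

initial: [θ0=90°, θ1=270°, θ2=90°]
1. rotate(2, 90) → [θ0=90°, θ1=270°, θ2=180°]
2. rotate(0, -90) → [θ0=0°, θ1=270°, θ2=180°]
3. rotate(2, 90) → [θ0=0°, θ1=270°, θ2=270°]
4. rotate(1, 90) → [θ0=0°, θ1=0°, θ2=270°]

[θ0=0°, θ1=0°, θ2=270°]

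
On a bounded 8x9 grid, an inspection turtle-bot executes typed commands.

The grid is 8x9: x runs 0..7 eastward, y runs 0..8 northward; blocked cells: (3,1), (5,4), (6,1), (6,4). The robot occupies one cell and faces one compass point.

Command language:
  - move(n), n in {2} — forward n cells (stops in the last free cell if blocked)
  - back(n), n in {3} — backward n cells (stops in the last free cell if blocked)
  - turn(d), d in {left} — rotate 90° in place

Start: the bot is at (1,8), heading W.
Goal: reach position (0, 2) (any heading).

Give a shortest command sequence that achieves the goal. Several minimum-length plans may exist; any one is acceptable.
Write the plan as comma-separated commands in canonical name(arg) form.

move(2), turn(left), move(2), move(2), move(2)

from: at (1,8), heading W
[1] after move(2): at (0,8), heading W
[2] after turn(left): at (0,8), heading S
[3] after move(2): at (0,6), heading S
[4] after move(2): at (0,4), heading S
[5] after move(2): at (0,2), heading S
nothing shorter than 5 reaches the goal.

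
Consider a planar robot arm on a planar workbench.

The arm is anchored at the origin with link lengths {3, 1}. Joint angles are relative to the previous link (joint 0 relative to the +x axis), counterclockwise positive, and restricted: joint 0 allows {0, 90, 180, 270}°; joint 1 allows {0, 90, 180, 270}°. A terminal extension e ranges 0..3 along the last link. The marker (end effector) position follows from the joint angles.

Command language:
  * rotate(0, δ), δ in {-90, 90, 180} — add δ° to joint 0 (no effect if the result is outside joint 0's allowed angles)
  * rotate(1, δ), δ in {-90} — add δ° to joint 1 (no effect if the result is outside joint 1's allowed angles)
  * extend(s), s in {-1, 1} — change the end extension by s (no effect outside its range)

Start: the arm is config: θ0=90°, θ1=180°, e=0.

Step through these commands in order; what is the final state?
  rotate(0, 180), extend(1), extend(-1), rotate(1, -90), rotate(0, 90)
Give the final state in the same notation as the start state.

config: θ0=0°, θ1=90°, e=0

begin: config: θ0=90°, θ1=180°, e=0
[1] after rotate(0, 180): config: θ0=270°, θ1=180°, e=0
[2] after extend(1): config: θ0=270°, θ1=180°, e=1
[3] after extend(-1): config: θ0=270°, θ1=180°, e=0
[4] after rotate(1, -90): config: θ0=270°, θ1=90°, e=0
[5] after rotate(0, 90): config: θ0=0°, θ1=90°, e=0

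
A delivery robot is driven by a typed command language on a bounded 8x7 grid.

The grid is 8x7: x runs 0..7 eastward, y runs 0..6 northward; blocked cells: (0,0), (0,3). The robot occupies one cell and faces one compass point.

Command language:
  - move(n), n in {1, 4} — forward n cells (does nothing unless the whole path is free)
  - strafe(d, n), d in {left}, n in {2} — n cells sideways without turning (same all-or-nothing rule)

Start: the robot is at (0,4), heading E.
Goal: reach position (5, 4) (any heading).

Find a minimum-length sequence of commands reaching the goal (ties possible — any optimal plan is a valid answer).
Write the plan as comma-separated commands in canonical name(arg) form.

move(4), move(1)

from: at (0,4), heading E
[1] after move(4): at (4,4), heading E
[2] after move(1): at (5,4), heading E
minimal: 2 command(s), checked below 2.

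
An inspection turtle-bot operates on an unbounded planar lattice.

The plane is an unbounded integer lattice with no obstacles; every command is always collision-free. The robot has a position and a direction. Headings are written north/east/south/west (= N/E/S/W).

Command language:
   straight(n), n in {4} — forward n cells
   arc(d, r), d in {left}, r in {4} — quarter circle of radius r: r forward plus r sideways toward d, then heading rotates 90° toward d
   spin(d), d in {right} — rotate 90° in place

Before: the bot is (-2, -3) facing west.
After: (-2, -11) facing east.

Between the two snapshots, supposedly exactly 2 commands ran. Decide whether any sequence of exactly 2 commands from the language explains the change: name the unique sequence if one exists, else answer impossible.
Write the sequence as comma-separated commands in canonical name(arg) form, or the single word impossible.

key: cell and facing (now E) both changed — the 2 commands mix motion and turning
start: (-2, -3) facing west
t=1 arc(left, 4) ⇒ (-6, -7) facing south
t=2 arc(left, 4) ⇒ (-2, -11) facing east
no other 2-command option fits: unique.

arc(left, 4), arc(left, 4)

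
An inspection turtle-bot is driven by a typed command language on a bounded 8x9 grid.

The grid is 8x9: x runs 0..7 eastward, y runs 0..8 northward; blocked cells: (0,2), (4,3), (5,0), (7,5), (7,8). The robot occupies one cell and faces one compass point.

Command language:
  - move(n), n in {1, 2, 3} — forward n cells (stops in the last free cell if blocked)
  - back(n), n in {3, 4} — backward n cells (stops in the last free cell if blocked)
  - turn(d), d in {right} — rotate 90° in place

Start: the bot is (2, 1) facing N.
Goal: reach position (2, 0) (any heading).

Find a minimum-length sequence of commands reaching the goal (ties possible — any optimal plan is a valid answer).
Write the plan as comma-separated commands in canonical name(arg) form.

back(3)

from: (2, 1) facing N
[1] after back(3): (2, 0) facing N
minimal: 1 command(s), checked below 1.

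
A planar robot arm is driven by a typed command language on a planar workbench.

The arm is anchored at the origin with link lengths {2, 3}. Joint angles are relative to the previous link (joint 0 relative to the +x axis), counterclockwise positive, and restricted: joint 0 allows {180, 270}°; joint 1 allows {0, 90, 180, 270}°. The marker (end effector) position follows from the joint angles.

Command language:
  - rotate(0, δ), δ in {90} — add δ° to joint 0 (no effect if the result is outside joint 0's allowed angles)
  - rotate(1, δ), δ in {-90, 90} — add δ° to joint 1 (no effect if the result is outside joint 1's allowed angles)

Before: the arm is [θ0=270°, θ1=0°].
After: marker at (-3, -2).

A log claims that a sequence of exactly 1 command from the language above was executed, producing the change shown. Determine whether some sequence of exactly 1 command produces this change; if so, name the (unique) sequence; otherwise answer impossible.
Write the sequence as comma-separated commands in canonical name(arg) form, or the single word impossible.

rotate(1, -90)

initial: [θ0=270°, θ1=0°]
1. rotate(1, -90) → [θ0=270°, θ1=270°]
no rival 1-sequence matches.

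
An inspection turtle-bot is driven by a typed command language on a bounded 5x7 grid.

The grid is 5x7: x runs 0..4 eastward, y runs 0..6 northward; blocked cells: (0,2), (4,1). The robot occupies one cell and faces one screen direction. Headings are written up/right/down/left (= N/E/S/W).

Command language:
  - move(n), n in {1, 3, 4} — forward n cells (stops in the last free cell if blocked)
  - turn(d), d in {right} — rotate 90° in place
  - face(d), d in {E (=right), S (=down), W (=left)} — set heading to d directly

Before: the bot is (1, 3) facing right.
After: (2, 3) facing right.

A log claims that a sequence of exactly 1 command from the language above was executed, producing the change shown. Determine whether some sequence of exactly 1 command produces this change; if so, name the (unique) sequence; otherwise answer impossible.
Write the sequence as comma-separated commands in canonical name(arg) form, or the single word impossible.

key: still facing E — the one step turns nothing
start: (1, 3) facing right
[1] after move(1): (2, 3) facing right
no rival 1-sequence matches.

move(1)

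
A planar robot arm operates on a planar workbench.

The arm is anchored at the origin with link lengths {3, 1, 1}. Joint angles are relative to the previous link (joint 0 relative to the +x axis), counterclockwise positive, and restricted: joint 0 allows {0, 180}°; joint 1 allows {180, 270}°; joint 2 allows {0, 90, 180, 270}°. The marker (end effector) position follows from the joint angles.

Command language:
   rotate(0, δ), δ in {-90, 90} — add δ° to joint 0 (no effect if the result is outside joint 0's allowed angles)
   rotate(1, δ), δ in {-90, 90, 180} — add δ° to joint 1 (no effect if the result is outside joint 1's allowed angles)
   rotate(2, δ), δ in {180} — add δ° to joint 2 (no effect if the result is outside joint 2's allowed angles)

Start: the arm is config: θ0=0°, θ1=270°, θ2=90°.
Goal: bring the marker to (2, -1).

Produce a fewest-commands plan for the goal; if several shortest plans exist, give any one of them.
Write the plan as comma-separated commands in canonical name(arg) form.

start: config: θ0=0°, θ1=270°, θ2=90°
[1] after rotate(2, 180): config: θ0=0°, θ1=270°, θ2=270°
shorter routes all fall short; 1 is best.

rotate(2, 180)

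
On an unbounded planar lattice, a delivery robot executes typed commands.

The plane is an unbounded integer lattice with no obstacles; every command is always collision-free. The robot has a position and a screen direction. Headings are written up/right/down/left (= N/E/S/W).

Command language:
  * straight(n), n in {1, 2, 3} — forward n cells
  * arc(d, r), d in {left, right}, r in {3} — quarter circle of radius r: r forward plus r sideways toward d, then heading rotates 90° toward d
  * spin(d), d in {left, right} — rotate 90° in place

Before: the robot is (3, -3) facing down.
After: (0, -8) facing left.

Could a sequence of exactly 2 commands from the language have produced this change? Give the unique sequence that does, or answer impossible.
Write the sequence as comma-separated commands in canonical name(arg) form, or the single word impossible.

straight(2), arc(right, 3)

key: order matters: swapping straight(2) and arc(right, 3) lands elsewhere
start: (3, -3) facing down
step 1 (straight(2)): (3, -5) facing down
step 2 (arc(right, 3)): (0, -8) facing left
all 49 alternatives checked — unique.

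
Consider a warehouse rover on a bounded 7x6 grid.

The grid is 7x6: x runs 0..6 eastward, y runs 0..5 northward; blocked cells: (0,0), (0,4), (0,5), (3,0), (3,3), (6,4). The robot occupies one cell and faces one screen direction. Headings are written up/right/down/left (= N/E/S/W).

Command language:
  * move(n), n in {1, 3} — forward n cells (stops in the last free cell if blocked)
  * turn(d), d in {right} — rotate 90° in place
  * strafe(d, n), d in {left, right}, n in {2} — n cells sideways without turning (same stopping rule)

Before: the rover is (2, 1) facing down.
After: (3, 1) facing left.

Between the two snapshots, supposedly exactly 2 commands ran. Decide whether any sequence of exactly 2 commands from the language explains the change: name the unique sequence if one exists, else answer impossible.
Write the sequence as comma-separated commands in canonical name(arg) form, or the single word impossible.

impossible

no 2-step route produces this change.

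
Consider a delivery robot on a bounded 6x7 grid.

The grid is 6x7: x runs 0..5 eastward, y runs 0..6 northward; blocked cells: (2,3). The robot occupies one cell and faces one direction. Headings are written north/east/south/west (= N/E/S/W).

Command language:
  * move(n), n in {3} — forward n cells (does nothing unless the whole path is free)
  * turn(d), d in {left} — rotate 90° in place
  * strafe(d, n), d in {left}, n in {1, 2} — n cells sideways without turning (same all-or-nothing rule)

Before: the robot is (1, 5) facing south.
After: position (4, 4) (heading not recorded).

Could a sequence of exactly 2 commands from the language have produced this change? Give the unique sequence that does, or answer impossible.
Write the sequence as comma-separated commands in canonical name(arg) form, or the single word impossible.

impossible

checked all 2-command options: none fits.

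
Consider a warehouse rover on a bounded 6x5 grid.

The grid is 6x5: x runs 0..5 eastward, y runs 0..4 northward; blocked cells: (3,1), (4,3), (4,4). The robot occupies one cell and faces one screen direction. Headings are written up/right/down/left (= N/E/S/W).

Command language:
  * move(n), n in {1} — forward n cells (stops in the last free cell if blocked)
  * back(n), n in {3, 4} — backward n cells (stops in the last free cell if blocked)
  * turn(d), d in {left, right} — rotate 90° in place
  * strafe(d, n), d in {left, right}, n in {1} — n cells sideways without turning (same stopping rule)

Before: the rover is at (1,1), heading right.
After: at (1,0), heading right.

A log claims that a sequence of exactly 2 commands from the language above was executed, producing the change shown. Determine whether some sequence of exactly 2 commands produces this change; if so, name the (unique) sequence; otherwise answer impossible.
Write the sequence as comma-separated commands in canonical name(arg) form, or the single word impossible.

strafe(right, 1), strafe(right, 1)

key: still facing E at the end — nothing in the sequence rotates
t0: at (1,1), heading right
t=1 strafe(right, 1) ⇒ at (1,0), heading right
t=2 strafe(right, 1) ⇒ at (1,0), heading right
uniquely the one of 49 2-step routes that fits.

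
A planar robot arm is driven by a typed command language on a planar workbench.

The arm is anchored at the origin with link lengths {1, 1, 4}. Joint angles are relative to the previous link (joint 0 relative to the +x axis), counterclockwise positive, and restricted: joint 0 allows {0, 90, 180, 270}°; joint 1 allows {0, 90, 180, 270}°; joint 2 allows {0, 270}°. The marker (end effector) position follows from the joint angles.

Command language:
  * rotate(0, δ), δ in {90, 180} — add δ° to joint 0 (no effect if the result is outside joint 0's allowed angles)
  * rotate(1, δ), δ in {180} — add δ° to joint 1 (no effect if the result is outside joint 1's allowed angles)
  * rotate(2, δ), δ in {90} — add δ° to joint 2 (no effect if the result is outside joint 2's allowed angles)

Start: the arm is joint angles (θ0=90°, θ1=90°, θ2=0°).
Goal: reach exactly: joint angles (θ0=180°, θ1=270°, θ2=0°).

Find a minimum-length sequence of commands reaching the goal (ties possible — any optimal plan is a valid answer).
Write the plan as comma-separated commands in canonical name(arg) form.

rotate(1, 180), rotate(0, 90)

begin: joint angles (θ0=90°, θ1=90°, θ2=0°)
1. rotate(1, 180) → joint angles (θ0=90°, θ1=270°, θ2=0°)
2. rotate(0, 90) → joint angles (θ0=180°, θ1=270°, θ2=0°)
nothing shorter than 2 reaches the goal.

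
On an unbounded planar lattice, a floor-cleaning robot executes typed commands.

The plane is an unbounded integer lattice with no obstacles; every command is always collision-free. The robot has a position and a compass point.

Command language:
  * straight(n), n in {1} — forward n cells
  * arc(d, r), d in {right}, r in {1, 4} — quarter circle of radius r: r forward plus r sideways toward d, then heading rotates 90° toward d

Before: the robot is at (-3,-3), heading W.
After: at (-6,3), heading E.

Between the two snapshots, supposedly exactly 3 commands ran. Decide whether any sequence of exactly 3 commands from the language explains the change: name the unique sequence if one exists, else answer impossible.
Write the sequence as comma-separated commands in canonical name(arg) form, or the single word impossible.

key: position moved to (-6,3) AND the heading swung to E — translation plus rotation needed
begin: at (-3,-3), heading W
step 1 (arc(right, 4)): at (-7,1), heading N
step 2 (straight(1)): at (-7,2), heading N
step 3 (arc(right, 1)): at (-6,3), heading E
no other 3-command option fits: unique.

arc(right, 4), straight(1), arc(right, 1)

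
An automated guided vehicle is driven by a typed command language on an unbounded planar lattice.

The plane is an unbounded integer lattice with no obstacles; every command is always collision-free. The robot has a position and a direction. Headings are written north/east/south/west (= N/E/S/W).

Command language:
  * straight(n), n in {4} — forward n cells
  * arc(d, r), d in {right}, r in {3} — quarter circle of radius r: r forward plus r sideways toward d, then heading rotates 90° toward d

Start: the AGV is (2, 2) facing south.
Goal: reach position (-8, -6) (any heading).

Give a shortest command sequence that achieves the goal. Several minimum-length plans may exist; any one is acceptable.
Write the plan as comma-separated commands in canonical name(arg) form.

straight(4), straight(4), arc(right, 3), straight(4), arc(right, 3)

begin: (2, 2) facing south
1. straight(4) → (2, -2) facing south
2. straight(4) → (2, -6) facing south
3. arc(right, 3) → (-1, -9) facing west
4. straight(4) → (-5, -9) facing west
5. arc(right, 3) → (-8, -6) facing north
no 4-step plan works, so 5 is optimal.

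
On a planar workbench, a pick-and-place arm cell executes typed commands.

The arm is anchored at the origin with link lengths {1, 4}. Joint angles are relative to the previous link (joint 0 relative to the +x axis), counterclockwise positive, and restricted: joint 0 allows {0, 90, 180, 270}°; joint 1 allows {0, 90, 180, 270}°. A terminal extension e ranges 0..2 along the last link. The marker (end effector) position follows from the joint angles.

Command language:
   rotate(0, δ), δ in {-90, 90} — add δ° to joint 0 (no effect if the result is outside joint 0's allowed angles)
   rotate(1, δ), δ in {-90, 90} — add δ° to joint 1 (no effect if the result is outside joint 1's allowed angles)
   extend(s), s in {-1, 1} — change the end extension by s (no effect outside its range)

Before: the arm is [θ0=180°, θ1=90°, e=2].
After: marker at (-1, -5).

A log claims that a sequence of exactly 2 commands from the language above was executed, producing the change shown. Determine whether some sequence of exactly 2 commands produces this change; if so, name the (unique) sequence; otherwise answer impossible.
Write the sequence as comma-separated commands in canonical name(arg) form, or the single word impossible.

key: running extend(-1) before extend(1) would end elsewhere — order is forced
initial: [θ0=180°, θ1=90°, e=2]
[1] after extend(1): [θ0=180°, θ1=90°, e=2]
[2] after extend(-1): [θ0=180°, θ1=90°, e=1]
no other 2-command option fits: unique.

extend(1), extend(-1)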